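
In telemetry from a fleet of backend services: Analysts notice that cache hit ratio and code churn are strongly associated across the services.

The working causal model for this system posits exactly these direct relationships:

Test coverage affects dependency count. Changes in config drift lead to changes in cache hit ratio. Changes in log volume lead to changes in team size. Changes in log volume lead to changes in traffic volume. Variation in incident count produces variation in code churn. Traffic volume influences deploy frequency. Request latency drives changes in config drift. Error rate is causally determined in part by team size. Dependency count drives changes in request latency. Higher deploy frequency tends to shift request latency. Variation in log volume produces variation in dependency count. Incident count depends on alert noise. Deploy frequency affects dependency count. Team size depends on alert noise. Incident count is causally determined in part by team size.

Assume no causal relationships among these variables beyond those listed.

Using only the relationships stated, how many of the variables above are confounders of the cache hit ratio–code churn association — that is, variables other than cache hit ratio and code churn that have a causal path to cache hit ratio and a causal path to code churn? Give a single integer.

The common causes are: log volume (to cache hit ratio via log volume → dependency count → request latency → config drift → cache hit ratio; to code churn via log volume → team size → incident count → code churn).
Every other variable lacks a causal path to at least one of cache hit ratio and code churn.

1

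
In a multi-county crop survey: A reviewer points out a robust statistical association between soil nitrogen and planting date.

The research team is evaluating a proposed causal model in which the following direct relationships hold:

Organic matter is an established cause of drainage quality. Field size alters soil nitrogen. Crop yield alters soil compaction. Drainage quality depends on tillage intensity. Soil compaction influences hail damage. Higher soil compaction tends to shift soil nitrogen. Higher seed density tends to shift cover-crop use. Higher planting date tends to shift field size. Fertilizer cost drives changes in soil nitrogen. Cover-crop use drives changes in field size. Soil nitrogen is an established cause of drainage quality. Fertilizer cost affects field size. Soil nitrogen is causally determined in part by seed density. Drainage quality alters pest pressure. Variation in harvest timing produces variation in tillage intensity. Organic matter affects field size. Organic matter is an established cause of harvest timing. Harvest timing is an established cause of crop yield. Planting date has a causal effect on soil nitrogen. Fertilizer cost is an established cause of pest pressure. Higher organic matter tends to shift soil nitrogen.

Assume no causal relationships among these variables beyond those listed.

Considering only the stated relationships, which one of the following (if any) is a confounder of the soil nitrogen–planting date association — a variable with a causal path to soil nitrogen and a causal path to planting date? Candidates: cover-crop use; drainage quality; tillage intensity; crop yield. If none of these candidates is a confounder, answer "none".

none

None of the listed candidates has causal paths to both soil nitrogen and planting date in the stated relationships, so none is a common cause.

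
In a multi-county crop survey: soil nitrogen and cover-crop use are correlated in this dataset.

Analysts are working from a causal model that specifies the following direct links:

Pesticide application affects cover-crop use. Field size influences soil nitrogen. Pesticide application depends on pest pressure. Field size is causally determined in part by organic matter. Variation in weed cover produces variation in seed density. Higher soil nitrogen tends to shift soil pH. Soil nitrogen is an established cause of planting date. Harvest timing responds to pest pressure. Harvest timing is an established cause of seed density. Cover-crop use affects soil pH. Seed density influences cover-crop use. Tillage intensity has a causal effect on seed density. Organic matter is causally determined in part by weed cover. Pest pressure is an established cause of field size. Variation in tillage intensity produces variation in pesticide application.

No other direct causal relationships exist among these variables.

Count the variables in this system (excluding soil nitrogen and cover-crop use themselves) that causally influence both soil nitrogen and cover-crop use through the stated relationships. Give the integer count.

The common causes are: pest pressure (to soil nitrogen via pest pressure → field size → soil nitrogen; to cover-crop use via pest pressure → pesticide application → cover-crop use); weed cover (to soil nitrogen via weed cover → organic matter → field size → soil nitrogen; to cover-crop use via weed cover → seed density → cover-crop use).
Every other variable lacks a causal path to at least one of soil nitrogen and cover-crop use.

2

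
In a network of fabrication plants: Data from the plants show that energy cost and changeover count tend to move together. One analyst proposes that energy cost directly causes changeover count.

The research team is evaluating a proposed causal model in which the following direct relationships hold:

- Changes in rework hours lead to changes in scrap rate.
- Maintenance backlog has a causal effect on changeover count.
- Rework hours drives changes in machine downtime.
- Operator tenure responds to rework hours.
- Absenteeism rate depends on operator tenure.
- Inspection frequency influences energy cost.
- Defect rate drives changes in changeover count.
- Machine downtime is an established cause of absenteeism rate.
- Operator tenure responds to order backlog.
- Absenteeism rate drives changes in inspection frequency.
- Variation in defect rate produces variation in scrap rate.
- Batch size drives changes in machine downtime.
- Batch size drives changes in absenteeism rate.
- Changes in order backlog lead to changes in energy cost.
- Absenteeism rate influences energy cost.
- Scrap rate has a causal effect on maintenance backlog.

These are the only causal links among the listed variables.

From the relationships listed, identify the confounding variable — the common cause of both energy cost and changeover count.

rework hours

Rework hours has a causal path to energy cost (rework hours → machine downtime → absenteeism rate → energy cost) and a separate causal path to changeover count (rework hours → scrap rate → maintenance backlog → changeover count), so it is a common cause of both.
No stated relationship gives energy cost a causal route to changeover count, so the correlation is explained by the shared upstream cause rather than a direct effect.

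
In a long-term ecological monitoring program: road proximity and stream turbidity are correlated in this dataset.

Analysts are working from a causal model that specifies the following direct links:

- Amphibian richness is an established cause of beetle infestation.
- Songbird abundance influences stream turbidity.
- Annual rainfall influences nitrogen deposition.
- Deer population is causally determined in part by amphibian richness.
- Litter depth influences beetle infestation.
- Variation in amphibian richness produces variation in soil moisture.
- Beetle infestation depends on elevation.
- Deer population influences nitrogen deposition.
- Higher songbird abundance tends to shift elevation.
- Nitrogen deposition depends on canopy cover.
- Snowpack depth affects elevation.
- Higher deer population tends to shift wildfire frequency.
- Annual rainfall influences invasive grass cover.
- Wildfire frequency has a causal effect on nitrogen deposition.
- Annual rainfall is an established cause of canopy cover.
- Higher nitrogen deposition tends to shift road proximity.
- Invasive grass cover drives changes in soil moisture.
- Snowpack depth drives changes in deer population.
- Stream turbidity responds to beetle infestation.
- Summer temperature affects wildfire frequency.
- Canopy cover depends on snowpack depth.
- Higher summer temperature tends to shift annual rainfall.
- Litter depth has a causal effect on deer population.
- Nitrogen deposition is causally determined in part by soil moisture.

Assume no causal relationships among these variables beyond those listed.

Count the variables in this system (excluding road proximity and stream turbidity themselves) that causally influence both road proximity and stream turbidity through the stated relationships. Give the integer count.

3

The common causes are: amphibian richness (to road proximity via amphibian richness → soil moisture → nitrogen deposition → road proximity; to stream turbidity via amphibian richness → beetle infestation → stream turbidity); litter depth (to road proximity via litter depth → deer population → nitrogen deposition → road proximity; to stream turbidity via litter depth → beetle infestation → stream turbidity); snowpack depth (to road proximity via snowpack depth → canopy cover → nitrogen deposition → road proximity; to stream turbidity via snowpack depth → elevation → beetle infestation → stream turbidity).
Every other variable lacks a causal path to at least one of road proximity and stream turbidity.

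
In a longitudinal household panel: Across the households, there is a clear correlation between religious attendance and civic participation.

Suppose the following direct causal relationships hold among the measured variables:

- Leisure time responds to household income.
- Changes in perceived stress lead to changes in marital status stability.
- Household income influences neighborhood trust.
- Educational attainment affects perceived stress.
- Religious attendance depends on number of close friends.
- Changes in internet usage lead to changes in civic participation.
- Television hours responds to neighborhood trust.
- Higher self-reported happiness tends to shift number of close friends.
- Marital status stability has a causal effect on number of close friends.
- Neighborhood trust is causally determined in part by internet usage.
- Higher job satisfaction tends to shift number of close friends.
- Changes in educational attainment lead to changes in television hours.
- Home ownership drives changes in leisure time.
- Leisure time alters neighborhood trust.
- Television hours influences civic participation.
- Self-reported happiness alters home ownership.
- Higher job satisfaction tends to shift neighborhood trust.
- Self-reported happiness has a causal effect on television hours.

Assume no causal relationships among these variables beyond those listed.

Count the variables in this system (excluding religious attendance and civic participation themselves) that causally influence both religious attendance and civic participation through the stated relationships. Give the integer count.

The common causes are: educational attainment (to religious attendance via educational attainment → perceived stress → marital status stability → number of close friends → religious attendance; to civic participation via educational attainment → television hours → civic participation); job satisfaction (to religious attendance via job satisfaction → number of close friends → religious attendance; to civic participation via job satisfaction → neighborhood trust → television hours → civic participation); self-reported happiness (to religious attendance via self-reported happiness → number of close friends → religious attendance; to civic participation via self-reported happiness → television hours → civic participation).
Every other variable lacks a causal path to at least one of religious attendance and civic participation.

3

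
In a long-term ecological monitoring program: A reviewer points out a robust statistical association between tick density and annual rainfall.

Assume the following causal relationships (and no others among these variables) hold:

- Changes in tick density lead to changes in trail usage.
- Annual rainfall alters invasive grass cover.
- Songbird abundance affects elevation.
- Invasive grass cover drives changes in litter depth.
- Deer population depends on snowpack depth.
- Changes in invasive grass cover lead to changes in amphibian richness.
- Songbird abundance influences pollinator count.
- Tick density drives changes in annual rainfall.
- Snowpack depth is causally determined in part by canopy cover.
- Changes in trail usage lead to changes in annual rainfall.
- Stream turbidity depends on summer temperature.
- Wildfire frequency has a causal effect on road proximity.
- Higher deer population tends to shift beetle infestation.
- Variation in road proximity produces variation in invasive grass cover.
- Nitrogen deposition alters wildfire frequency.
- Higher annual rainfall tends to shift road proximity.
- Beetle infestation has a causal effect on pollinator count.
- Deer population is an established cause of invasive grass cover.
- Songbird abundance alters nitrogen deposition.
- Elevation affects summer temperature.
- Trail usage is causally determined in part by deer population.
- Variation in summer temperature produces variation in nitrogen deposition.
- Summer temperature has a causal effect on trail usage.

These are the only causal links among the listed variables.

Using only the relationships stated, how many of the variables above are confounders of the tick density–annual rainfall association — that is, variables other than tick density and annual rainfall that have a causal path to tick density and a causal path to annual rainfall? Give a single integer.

0

No listed variable has a causal path to both tick density and annual rainfall, so there are no common causes.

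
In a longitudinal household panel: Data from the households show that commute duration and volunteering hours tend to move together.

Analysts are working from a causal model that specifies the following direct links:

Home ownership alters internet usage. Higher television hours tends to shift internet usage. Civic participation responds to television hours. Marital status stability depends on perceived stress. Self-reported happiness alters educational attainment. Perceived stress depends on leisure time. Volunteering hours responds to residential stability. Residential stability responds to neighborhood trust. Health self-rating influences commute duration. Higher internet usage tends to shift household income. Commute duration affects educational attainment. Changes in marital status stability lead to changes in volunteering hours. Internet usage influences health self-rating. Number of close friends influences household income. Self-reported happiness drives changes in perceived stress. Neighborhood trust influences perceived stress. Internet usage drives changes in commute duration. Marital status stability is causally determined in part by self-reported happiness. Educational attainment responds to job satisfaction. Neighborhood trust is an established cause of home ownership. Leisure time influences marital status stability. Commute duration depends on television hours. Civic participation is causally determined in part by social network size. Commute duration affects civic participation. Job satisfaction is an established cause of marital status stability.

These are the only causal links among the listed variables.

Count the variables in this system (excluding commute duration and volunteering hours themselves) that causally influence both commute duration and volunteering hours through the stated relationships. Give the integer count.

1

The common causes are: neighborhood trust (to commute duration via neighborhood trust → home ownership → internet usage → commute duration; to volunteering hours via neighborhood trust → residential stability → volunteering hours).
Every other variable lacks a causal path to at least one of commute duration and volunteering hours.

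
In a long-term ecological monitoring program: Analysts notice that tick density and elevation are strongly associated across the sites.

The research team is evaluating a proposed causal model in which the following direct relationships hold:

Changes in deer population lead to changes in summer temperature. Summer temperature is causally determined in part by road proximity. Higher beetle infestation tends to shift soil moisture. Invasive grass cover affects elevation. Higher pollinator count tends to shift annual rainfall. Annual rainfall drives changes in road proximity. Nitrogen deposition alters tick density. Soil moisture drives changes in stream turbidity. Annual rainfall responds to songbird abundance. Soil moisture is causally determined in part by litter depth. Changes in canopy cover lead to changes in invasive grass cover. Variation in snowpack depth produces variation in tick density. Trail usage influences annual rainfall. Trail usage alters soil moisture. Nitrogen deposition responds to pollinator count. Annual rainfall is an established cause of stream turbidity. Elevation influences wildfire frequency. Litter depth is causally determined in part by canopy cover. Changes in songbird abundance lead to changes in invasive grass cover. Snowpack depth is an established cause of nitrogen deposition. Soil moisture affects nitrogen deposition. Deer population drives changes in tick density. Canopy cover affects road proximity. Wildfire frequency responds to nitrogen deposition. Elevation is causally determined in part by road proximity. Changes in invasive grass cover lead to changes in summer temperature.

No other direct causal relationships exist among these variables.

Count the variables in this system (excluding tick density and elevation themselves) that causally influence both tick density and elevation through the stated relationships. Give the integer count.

The common causes are: canopy cover (to tick density via canopy cover → litter depth → soil moisture → nitrogen deposition → tick density; to elevation via canopy cover → invasive grass cover → elevation); pollinator count (to tick density via pollinator count → nitrogen deposition → tick density; to elevation via pollinator count → annual rainfall → road proximity → elevation); trail usage (to tick density via trail usage → soil moisture → nitrogen deposition → tick density; to elevation via trail usage → annual rainfall → road proximity → elevation).
Every other variable lacks a causal path to at least one of tick density and elevation.

3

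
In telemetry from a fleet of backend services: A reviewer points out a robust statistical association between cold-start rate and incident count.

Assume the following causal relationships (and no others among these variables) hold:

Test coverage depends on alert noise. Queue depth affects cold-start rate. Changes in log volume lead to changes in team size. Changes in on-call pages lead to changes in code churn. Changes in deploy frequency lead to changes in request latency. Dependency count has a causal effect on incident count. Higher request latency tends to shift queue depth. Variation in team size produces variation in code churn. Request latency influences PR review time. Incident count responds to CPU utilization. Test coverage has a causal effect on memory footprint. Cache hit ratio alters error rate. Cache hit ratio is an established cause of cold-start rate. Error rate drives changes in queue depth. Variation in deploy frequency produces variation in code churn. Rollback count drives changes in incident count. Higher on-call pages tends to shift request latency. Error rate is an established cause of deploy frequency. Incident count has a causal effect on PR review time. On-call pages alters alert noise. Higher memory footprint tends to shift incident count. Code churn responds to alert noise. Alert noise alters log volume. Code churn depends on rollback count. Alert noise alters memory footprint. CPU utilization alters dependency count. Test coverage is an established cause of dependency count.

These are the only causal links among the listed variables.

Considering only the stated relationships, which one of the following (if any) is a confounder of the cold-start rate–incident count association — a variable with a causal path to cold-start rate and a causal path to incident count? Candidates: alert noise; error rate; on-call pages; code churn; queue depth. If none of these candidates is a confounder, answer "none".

on-call pages

On-call pages causes cold-start rate (on-call pages → request latency → queue depth → cold-start rate) and also causes incident count (on-call pages → alert noise → memory footprint → incident count); it is a common cause of both.
Each of the other candidates lacks a causal path to at least one of cold-start rate and incident count, so they do not confound the relationship.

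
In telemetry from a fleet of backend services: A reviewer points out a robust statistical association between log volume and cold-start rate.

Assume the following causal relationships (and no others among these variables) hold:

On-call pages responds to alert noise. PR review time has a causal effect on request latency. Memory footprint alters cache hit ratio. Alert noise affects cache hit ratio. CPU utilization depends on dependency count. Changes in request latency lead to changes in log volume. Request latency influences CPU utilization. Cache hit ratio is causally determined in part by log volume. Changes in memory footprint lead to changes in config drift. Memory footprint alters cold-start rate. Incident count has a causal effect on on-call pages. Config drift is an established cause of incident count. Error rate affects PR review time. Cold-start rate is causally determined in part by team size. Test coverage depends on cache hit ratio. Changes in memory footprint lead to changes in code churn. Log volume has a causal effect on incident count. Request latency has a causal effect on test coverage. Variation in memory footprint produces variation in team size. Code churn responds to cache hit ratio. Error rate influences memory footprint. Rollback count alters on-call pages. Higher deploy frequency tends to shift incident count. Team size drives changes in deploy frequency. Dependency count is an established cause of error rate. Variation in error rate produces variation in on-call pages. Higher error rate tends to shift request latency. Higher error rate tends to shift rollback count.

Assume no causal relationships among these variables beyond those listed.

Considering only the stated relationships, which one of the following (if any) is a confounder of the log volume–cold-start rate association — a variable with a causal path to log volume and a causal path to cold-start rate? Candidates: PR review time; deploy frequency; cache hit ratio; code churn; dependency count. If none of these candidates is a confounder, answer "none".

dependency count

Dependency count causes log volume (dependency count → error rate → request latency → log volume) and also causes cold-start rate (dependency count → error rate → memory footprint → cold-start rate); it is a common cause of both.
Each of the other candidates lacks a causal path to at least one of log volume and cold-start rate, so they do not confound the relationship.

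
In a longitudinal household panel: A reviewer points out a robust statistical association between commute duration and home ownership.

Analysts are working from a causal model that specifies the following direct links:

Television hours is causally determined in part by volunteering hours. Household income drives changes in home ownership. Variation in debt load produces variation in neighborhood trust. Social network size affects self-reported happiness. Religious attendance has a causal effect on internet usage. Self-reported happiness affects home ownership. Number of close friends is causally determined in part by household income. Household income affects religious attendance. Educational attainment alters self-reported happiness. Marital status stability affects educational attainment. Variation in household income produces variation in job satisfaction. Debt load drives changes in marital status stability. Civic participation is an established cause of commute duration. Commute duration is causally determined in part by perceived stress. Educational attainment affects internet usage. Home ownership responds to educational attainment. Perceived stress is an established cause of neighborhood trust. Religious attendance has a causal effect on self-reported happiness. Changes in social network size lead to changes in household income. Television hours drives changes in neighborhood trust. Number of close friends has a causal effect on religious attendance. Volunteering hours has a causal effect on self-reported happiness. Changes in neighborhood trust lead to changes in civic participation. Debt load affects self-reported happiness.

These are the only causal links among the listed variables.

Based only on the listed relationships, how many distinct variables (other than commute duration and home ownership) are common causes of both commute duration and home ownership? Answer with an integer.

2

The common causes are: debt load (to commute duration via debt load → neighborhood trust → civic participation → commute duration; to home ownership via debt load → self-reported happiness → home ownership); volunteering hours (to commute duration via volunteering hours → television hours → neighborhood trust → civic participation → commute duration; to home ownership via volunteering hours → self-reported happiness → home ownership).
Every other variable lacks a causal path to at least one of commute duration and home ownership.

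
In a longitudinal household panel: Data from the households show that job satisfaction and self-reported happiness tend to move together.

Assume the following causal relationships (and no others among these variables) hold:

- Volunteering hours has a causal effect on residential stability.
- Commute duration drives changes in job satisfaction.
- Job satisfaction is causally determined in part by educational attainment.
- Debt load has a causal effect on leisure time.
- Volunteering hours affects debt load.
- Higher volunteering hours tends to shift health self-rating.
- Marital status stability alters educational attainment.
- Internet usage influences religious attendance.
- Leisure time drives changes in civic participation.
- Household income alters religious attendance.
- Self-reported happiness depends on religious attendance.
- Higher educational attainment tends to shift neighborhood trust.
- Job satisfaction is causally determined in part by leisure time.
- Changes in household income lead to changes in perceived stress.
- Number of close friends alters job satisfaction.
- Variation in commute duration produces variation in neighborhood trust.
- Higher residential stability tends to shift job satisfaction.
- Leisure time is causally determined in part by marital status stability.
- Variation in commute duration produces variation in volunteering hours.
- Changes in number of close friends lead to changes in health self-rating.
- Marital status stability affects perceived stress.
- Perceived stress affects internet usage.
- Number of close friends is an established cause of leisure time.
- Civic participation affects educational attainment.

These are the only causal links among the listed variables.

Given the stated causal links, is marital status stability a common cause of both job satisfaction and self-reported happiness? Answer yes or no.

yes

Marital status stability has a causal path to job satisfaction (marital status stability → leisure time → job satisfaction) and to self-reported happiness (marital status stability → perceived stress → internet usage → religious attendance → self-reported happiness), so it is a common cause of both — a confounder.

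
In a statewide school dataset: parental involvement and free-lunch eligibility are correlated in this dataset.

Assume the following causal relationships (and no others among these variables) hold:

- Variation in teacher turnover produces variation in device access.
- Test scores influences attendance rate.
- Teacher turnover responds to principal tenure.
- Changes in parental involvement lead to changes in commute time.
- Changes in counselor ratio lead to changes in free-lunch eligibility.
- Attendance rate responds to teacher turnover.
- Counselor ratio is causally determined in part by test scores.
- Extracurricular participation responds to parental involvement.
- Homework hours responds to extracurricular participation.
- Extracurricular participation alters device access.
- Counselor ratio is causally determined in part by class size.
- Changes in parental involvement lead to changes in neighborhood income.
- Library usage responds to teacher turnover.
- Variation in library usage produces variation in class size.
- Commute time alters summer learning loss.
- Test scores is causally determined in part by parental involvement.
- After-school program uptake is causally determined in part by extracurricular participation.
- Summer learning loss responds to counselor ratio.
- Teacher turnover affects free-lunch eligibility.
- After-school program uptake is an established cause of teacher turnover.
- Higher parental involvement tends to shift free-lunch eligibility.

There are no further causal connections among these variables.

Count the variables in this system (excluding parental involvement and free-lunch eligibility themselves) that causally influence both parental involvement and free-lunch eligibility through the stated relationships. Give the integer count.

No listed variable has a causal path to both parental involvement and free-lunch eligibility, so there are no common causes.

0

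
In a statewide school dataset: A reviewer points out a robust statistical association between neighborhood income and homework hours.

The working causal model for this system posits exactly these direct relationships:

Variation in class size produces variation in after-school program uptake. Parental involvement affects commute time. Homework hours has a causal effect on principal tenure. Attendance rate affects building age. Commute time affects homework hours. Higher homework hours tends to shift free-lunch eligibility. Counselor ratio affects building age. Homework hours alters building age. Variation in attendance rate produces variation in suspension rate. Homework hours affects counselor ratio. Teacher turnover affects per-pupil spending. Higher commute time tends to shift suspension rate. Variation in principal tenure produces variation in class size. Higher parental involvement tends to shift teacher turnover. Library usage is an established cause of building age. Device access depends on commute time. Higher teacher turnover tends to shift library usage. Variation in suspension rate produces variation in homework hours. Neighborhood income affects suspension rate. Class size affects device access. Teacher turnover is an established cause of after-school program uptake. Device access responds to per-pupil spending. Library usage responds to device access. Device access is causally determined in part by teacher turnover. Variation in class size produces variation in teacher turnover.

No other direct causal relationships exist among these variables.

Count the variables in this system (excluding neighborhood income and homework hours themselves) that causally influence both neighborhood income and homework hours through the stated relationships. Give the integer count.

0

No listed variable has a causal path to both neighborhood income and homework hours, so there are no common causes.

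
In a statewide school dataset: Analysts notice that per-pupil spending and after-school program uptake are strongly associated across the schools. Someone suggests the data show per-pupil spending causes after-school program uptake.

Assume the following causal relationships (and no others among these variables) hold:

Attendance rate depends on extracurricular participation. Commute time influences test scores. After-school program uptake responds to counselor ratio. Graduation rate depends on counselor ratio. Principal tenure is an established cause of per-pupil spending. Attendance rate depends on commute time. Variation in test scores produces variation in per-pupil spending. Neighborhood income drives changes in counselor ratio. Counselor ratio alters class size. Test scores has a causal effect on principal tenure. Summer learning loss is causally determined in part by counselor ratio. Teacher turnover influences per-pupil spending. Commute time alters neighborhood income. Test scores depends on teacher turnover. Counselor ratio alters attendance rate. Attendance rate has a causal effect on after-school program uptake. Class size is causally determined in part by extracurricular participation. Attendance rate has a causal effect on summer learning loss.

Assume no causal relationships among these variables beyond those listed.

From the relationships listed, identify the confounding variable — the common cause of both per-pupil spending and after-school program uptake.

Commute time has a causal path to per-pupil spending (commute time → test scores → per-pupil spending) and a separate causal path to after-school program uptake (commute time → attendance rate → after-school program uptake), so it is a common cause of both.
No stated relationship gives per-pupil spending a causal route to after-school program uptake, so the correlation is explained by the shared upstream cause rather than a direct effect.

commute time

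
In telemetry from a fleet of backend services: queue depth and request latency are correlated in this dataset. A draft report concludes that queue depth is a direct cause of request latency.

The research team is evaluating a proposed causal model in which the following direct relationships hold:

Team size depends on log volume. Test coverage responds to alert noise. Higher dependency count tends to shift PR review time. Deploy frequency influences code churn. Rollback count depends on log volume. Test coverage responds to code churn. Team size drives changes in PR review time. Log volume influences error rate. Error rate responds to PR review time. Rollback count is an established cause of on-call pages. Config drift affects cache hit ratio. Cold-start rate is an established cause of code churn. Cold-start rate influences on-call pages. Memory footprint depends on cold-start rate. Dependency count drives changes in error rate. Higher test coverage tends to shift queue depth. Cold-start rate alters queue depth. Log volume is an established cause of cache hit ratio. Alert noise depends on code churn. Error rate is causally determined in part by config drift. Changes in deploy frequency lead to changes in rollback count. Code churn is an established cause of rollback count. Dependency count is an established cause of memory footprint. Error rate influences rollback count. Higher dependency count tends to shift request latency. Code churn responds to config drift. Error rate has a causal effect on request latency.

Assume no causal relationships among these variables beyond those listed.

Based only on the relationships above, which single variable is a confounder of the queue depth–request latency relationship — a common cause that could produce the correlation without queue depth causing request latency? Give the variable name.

config drift

Config drift has a causal path to queue depth (config drift → code churn → test coverage → queue depth) and a separate causal path to request latency (config drift → error rate → request latency), so it is a common cause of both.
No stated relationship gives queue depth a causal route to request latency, so the correlation is explained by the shared upstream cause rather than a direct effect.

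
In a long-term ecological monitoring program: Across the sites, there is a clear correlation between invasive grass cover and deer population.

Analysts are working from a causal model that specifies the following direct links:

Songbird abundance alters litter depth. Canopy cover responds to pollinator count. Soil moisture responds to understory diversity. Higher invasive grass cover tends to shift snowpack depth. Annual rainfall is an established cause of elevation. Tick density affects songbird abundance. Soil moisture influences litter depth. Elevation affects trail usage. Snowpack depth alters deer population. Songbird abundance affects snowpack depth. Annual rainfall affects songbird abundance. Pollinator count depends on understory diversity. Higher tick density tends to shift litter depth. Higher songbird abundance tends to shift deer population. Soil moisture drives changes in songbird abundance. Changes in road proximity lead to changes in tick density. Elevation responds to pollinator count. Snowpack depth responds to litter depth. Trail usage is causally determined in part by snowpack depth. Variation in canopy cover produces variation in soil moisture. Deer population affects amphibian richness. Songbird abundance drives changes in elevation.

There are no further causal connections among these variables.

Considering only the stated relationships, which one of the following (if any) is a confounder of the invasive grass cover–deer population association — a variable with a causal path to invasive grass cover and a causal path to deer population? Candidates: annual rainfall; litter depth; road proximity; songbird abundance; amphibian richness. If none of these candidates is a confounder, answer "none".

none

None of the listed candidates has causal paths to both invasive grass cover and deer population in the stated relationships, so none is a common cause.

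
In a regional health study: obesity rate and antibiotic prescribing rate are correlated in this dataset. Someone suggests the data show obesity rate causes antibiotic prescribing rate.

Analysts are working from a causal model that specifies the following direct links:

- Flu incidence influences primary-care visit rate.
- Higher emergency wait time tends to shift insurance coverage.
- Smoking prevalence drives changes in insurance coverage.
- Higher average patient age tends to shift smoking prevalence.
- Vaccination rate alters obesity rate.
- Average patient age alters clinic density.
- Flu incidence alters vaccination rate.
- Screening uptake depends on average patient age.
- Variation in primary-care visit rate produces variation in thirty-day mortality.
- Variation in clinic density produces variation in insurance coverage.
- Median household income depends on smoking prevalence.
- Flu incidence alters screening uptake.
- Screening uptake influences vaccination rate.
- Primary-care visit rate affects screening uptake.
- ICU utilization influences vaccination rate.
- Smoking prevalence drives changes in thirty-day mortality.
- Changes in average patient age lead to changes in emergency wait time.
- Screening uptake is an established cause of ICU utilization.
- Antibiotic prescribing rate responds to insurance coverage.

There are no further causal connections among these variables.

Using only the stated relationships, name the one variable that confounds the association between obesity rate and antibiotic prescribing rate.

Average patient age has a causal path to obesity rate (average patient age → screening uptake → vaccination rate → obesity rate) and a separate causal path to antibiotic prescribing rate (average patient age → emergency wait time → insurance coverage → antibiotic prescribing rate), so it is a common cause of both.
No stated relationship gives obesity rate a causal route to antibiotic prescribing rate, so the correlation is explained by the shared upstream cause rather than a direct effect.

average patient age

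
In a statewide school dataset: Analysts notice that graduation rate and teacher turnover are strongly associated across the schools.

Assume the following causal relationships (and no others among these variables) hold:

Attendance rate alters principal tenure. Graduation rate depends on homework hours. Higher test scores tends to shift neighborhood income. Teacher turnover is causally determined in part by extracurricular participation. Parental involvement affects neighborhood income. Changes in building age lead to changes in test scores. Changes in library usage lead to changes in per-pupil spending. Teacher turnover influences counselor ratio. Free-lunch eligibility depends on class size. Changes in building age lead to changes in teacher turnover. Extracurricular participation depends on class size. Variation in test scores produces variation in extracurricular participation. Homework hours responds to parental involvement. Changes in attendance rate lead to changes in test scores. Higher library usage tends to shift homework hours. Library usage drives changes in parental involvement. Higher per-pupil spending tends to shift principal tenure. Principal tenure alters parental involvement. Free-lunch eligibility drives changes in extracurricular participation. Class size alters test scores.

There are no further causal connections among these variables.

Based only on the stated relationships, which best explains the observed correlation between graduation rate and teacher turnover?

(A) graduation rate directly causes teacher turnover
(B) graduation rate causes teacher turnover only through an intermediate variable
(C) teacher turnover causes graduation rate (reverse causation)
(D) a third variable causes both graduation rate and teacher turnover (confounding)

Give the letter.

D

Attendance rate causes graduation rate (attendance rate → principal tenure → parental involvement → homework hours → graduation rate) and teacher turnover (attendance rate → test scores → extracurricular participation → teacher turnover) — a common cause creating the correlation.
There is no stated path from graduation rate to teacher turnover or from teacher turnover to graduation rate, so neither direct nor reverse causation applies.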